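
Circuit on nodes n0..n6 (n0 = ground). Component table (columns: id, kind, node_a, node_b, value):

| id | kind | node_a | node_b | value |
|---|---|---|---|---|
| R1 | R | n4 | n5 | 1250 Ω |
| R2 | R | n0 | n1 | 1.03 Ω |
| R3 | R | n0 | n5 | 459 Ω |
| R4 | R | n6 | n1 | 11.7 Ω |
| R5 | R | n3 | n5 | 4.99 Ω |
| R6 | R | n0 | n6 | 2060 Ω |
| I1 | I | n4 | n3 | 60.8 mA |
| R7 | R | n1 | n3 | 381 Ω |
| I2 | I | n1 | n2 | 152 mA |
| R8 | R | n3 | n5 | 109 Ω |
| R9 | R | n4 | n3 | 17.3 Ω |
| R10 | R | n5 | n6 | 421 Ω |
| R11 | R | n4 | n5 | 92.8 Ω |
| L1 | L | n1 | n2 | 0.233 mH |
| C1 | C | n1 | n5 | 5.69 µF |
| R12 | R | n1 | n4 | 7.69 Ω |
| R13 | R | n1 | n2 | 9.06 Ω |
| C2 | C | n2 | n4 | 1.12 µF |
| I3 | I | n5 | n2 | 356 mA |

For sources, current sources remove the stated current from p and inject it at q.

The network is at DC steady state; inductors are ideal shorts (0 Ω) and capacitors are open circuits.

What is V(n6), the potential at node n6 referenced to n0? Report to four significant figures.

-0.1735 V

Apply KCL at each of the 6 non-ground nodes and solve the resulting linear system.
Node n1: branches {R2, R4, R7, I2, L1, C1, R12, R13} → V_1 = 0.01584
Node n2: branches {I2, L1, R13, C2, I3} → V_2 = 0.01584
Node n3: branches {R5, I1, R7, R8, R9} → V_3 = -5.730
Node n4: branches {R1, I1, R9, R11, R12, C2} → V_4 = -2.363
Node n5: branches {R1, R3, R5, R8, R10, R11, C1, I3} → V_5 = -7.021
Node n6: branches {R4, R6, R10} → V_6 = -0.1735
Source currents: i(L1)=-0.5080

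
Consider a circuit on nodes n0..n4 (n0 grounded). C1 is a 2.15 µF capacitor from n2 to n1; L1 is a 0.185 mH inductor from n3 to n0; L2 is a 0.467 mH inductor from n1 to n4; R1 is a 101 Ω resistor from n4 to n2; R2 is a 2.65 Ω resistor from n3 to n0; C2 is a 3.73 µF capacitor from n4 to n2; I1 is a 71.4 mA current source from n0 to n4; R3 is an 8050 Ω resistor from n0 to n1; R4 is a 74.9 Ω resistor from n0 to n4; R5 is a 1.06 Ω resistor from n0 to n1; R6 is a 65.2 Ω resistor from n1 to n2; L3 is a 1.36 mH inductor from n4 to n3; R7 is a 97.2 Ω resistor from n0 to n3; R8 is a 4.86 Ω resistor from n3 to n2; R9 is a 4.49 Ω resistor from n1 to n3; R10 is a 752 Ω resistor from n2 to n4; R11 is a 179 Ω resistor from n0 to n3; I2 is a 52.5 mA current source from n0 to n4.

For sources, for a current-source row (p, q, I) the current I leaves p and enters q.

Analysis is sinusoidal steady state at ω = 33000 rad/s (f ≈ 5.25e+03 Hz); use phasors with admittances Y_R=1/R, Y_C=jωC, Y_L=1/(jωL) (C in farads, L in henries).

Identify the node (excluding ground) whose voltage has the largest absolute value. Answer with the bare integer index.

4

Apply KCL at each of the 4 non-ground nodes and solve the resulting linear system.
Node n1: branches {C1, L2, R3, R5, R6, R9} → V_1 = 0.01225-0.04166j
Node n2: branches {C1, R1, C2, R6, R8, R10} → V_2 = 0.6775+0.7443j
Node n3: branches {L1, R2, L3, R7, R8, R9, R11} → V_3 = 0.1491+0.1495j
Node n4: branches {L2, R1, C2, I1, R4, L3, R10, I2} → V_4 = 2.187+0.3689j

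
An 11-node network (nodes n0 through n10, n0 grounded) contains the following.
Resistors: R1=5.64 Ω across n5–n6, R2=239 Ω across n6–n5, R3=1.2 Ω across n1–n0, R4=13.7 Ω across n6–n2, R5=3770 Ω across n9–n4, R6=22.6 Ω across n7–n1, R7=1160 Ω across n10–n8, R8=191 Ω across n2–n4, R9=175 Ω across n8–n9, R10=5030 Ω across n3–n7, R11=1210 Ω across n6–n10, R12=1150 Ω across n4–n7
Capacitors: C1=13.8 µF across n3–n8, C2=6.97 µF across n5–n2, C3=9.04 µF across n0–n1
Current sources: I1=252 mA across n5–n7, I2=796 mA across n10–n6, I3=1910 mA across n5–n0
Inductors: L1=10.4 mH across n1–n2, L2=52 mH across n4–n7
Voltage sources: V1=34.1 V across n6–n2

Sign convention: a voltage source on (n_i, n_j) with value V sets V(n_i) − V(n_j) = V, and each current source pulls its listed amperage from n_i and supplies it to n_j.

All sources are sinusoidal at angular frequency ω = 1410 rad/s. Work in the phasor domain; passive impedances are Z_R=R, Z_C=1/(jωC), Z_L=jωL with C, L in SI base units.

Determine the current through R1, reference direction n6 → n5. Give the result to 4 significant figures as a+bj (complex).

Element admittances at ω=1410 rad/s:
  Y(R1) = 0.1773+0.000j S between n5,n6
  Y(C1) = 0.000+0.01946j S between n3,n8
  Y(R2) = 0.004184+0.000j S between n6,n5
  Y(R3) = 0.8333+0.000j S between n1,n0
  I1: injects 0.252 A into n7 (from n5)
  Y(R4) = 0.07299+0.000j S between n6,n2
  Y(R5) = 0.0002653+0.000j S between n9,n4
  I2: injects 0.796 A into n6 (from n10)
  I3: injects 1.91 A into n0 (from n5)
  Y(R6) = 0.04425+0.000j S between n7,n1
  Y(L1) = 0.000-0.06819j S between n1,n2
  Y(L2) = 0.000-0.01364j S between n4,n7
  Y(R7) = 0.0008621+0.000j S between n10,n8
  Y(R8) = 0.005236+0.000j S between n2,n4
  Y(R9) = 0.005714+0.000j S between n8,n9
  Y(C2) = 0.000+0.009828j S between n5,n2
  Y(R10) = 0.0001988+0.000j S between n3,n7
  Y(R11) = 0.0008264+0.000j S between n6,n10
  Y(R12) = 0.0008696+0.000j S between n4,n7
  Y(C3) = 0.000+0.01275j S between n0,n1
  V1: constraint V(n6)−V(n2) = 34.1
Assemble and solve the 11×11 MNA system:
  V(n1)=-2.291+0.03505j  V(n2)=-3.516-28.17j  V(n3)=-449.5-21.36j  V(n4)=3.129-13.14j  V(n5)=18.61-29.37j  V(n6)=30.58-28.17j  V(n7)=-1.987-1.851j  V(n8)=-449.7-16.79j  V(n9)=-429.6-16.63j  V(n10)=-686.0-22.36j
  i(V1)=-4.459-0.2126j

2.124+0.2124j A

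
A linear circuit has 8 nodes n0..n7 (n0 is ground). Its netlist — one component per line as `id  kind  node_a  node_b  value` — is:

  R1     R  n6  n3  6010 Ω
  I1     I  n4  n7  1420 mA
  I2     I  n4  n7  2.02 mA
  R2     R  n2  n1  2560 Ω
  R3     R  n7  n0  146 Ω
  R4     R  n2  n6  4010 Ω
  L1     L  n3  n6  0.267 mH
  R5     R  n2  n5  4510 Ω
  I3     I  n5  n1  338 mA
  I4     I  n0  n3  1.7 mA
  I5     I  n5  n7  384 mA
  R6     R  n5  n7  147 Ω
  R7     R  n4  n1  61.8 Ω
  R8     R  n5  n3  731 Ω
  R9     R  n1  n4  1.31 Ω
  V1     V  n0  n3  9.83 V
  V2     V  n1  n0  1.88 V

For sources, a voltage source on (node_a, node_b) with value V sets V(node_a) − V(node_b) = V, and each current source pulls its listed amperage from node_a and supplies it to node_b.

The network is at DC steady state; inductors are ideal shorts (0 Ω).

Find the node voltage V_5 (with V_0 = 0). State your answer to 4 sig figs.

33.17 V

Element admittances at DC:
  Y(R1) = 0.0001664 S between n6,n3
  I1: injects 1.42 A into n7 (from n4)
  I2: injects 0.00202 A into n7 (from n4)
  Y(R2) = 0.0003906 S between n2,n1
  Y(R3) = 0.006849 S between n7,n0
  Y(R4) = 0.0002494 S between n2,n6
  L1: short n3↔n6 (DC inductor)
  Y(R5) = 0.0002217 S between n2,n5
  I3: injects 0.338 A into n1 (from n5)
  I4: injects 0.0017 A into n3 (from n0)
  I5: injects 0.384 A into n7 (from n5)
  Y(R6) = 0.006803 S between n5,n7
  Y(R7) = 0.01618 S between n4,n1
  Y(R8) = 0.001368 S between n5,n3
  Y(R9) = 0.7634 S between n1,n4
  V1: constraint V(n0)−V(n3) = 9.83
  V2: constraint V(n1)−V(n0) = 1.88
Assemble and solve the 10×10 MNA system:
  V(n1)=1.880  V(n2)=6.542  V(n3)=-9.830  V(n4)=0.05582  V(n5)=33.17  V(n6)=-9.830  V(n7)=148.8
  i(L1)=-0.004083  i(V1)=-0.06460  i(V2)=-1.082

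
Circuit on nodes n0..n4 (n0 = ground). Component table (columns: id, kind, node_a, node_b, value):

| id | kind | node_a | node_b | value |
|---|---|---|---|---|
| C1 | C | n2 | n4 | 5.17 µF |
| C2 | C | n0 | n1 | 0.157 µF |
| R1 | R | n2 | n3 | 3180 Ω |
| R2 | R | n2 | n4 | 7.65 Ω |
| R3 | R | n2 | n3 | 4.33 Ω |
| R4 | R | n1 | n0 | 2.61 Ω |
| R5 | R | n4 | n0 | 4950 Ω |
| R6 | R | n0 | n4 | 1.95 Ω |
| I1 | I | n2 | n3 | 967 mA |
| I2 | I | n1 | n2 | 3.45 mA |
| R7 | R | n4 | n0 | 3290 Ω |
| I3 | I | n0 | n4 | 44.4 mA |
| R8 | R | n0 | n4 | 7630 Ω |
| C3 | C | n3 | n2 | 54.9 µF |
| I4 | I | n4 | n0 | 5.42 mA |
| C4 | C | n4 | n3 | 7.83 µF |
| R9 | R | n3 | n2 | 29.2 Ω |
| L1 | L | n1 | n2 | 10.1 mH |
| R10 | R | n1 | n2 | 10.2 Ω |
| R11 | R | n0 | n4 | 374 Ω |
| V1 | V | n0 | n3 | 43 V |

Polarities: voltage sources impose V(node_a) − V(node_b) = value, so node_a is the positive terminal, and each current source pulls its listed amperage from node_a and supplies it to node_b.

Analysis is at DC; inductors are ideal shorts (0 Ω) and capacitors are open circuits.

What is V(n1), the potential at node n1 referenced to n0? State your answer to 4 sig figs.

Element admittances at DC:
  Y(C1) = 0.000 S between n2,n4
  Y(C2) = 0.000 S between n0,n1
  Y(R1) = 0.0003145 S between n2,n3
  Y(R2) = 0.1307 S between n2,n4
  Y(R3) = 0.2309 S between n2,n3
  Y(R4) = 0.3831 S between n1,n0
  Y(R5) = 0.0002020 S between n4,n0
  Y(R6) = 0.5128 S between n0,n4
  I1: injects 0.967 A into n3 (from n2)
  I2: injects 0.00345 A into n2 (from n1)
  Y(R7) = 0.0003040 S between n4,n0
  I3: injects 0.0444 A into n4 (from n0)
  Y(R8) = 0.0001311 S between n0,n4
  Y(C3) = 0.000 S between n3,n2
  I4: injects 0.00542 A into n0 (from n4)
  Y(C4) = 0.000 S between n4,n3
  Y(R9) = 0.03425 S between n3,n2
  L1: short n1↔n2 (DC inductor)
  Y(R10) = 0.09804 S between n1,n2
  Y(R11) = 0.002674 S between n0,n4
  V1: constraint V(n0)−V(n3) = 43
Assemble and solve the 6×6 MNA system:
  V(n1)=-16.44  V(n2)=-16.44  V(n3)=-43.00  V(n4)=-3.261
  i(L1)=6.294  i(V1)=-8.020

-16.44 V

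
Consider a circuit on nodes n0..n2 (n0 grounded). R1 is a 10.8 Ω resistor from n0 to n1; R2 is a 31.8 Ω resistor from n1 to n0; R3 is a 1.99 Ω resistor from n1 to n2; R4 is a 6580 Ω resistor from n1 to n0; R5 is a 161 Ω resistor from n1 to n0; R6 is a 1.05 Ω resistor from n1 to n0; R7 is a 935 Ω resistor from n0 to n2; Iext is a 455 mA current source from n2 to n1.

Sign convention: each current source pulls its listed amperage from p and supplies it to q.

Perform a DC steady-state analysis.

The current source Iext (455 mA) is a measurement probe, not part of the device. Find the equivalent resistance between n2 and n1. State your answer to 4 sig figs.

R_eq = 1.986 Ω

Apply KCL at each of the 2 non-ground nodes and solve the resulting linear system.
Node n1: branches {R1, R2, R3, R4, R5, R6, Iext} → V_1 = 0.0008916
Node n2: branches {R3, R7, Iext} → V_2 = -0.9026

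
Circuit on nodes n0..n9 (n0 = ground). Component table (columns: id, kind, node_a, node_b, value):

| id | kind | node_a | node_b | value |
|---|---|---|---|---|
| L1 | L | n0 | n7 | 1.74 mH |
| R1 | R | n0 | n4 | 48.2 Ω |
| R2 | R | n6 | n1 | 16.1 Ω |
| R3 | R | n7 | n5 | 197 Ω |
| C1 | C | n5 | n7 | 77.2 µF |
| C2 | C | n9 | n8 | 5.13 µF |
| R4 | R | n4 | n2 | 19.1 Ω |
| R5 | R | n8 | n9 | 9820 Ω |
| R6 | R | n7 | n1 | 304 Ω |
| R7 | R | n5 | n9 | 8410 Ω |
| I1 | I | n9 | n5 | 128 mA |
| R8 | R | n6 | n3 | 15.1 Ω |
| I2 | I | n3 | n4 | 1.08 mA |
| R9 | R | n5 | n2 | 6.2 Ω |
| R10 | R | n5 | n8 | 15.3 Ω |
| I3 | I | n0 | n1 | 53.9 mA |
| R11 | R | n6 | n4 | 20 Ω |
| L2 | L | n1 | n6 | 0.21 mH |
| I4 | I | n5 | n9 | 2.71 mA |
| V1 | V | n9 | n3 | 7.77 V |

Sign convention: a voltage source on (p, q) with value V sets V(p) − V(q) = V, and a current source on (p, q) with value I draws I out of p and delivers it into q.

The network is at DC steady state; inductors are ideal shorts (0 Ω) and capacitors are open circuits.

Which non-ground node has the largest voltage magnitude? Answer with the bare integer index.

MNA unknowns: 9 node voltages V₁..V_9 plus 3 source currents (L1, L2, V1)
L1: row V0−V7=0, i_L1 at 0,7
R1: Y=0.02075 on G[0,4]
R2: Y=0.06211 on G[6,1]
R3: Y=0.005076 on G[7,5]
C1: Y=0.000 on G[5,7]
C2: Y=0.000 on G[9,8]
R4: Y=0.05236 on G[4,2]
R5: Y=0.0001018 on G[8,9]
R6: Y=0.003289 on G[7,1]
R7: Y=0.0001189 on G[5,9]
I1: z[9]−=0.128, z[5]+=0.128
R8: Y=0.06623 on G[6,3]
I2: z[3]−=0.00108, z[4]+=0.00108
R9: Y=0.1613 on G[5,2]
R10: Y=0.06536 on G[5,8]
I3: z[0]−=0.0539, z[1]+=0.0539
R11: Y=0.05000 on G[6,4]
L2: row V1−V6=0, i_L2 at 1,6
I4: z[5]−=0.00271, z[9]+=0.00271
V1: row V9−V3=7.77, i_V1 at 9,3
solve → V1=0.09309, V2=3.550, V3=-1.821, V4=1.556, V5=4.197, V6=0.09309, V7=0.000, V8=4.200, V9=5.949
aux → i_L1=-0.02161, i_L2=0.05359, i_V1=-0.1257

9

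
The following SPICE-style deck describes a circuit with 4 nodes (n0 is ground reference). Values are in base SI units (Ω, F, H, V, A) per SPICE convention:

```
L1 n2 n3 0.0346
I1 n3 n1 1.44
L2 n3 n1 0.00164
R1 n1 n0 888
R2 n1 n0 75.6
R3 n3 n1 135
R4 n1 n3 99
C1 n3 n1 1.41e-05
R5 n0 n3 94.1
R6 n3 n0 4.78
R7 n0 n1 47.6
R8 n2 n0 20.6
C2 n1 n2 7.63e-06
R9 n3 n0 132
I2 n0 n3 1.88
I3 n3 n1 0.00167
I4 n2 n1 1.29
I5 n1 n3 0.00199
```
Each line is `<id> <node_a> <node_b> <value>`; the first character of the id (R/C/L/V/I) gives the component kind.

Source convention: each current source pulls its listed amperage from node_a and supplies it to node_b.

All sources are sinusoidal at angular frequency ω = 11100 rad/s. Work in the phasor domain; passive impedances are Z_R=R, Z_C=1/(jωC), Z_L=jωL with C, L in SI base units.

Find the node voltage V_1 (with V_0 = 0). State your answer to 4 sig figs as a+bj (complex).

7.675-9.675j V

Apply KCL at each of the 3 non-ground nodes and solve the resulting linear system.
Node n1: branches {I1, L2, R1, R2, R3, R4, C1, R7, C2, I3, I4, I5} → V_1 = 7.675-9.675j
Node n2: branches {L1, R8, C2, I4} → V_2 = 3.203+7.631j
Node n3: branches {L1, I1, L2, R3, R4, C1, R5, R6, R9, I2, I3, I5} → V_3 = 6.390-0.1246j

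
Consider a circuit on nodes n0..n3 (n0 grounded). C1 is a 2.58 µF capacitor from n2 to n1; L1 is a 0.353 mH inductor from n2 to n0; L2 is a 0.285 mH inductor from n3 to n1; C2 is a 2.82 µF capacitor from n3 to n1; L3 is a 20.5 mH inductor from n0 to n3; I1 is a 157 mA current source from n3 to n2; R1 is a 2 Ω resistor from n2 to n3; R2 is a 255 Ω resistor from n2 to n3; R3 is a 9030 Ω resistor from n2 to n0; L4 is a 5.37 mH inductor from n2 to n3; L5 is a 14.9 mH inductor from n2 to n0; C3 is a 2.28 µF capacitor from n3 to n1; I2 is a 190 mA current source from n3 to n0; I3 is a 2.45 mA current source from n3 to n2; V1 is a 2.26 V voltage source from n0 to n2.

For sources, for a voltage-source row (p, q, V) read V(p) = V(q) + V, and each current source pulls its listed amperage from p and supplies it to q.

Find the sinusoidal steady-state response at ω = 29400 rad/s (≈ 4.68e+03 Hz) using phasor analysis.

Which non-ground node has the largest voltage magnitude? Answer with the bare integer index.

Element admittances at ω=29400 rad/s:
  Y(C1) = 0.000+0.07585j S between n2,n1
  Y(L1) = 0.000-0.09636j S between n2,n0
  Y(L2) = 0.000-0.1193j S between n3,n1
  Y(C2) = 0.000+0.08291j S between n3,n1
  Y(L3) = 0.000-0.001659j S between n0,n3
  I1: injects 0.157 A into n2 (from n3)
  Y(R1) = 0.5000+0.000j S between n2,n3
  Y(R2) = 0.003922+0.000j S between n2,n3
  Y(R3) = 0.0001107+0.000j S between n2,n0
  Y(L4) = 0.000-0.006334j S between n2,n3
  Y(L5) = 0.000-0.002283j S between n2,n0
  Y(C3) = 0.000+0.06703j S between n3,n1
  I2: injects 0.19 A into n0 (from n3)
  I3: injects 0.00245 A into n2 (from n3)
  V1: constraint V(n0)−V(n2) = 2.26
Assemble and solve the 4×4 MNA system:
  V(n1)=-2.459+0.003320j  V(n2)=-2.260+0.000j  V(n3)=-2.953+0.01155j
  i(V1)=0.1898+0.2278j

3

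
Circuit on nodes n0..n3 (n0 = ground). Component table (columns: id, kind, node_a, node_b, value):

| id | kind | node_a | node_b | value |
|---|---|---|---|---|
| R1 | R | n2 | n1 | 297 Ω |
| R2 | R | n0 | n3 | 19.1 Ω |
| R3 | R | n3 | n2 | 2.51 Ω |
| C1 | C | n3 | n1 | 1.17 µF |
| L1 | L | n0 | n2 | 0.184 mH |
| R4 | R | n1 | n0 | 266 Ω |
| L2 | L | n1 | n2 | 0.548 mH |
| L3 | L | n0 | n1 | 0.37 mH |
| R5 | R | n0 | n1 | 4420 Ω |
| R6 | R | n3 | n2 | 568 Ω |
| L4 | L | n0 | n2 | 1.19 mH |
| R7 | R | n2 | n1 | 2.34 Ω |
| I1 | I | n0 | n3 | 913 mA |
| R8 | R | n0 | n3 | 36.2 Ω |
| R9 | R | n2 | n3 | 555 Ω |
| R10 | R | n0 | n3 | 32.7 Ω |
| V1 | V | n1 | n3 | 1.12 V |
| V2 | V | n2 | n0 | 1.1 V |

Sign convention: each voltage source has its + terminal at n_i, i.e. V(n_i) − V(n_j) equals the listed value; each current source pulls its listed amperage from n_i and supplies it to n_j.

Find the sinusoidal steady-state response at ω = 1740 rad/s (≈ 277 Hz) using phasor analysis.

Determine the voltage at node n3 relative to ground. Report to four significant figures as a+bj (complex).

MNA unknowns: 3 node voltages V₁..V_3 plus 2 source currents (V1, V2)
R1: Y=0.003367+0.000j on G[2,1]
R2: Y=0.05236+0.000j on G[0,3]
R3: Y=0.3984+0.000j on G[3,2]
C1: Y=0.000+0.002036j on G[3,1]
L1: Y=0.000-3.123j on G[0,2]
R4: Y=0.003759+0.000j on G[1,0]
L2: Y=0.000-1.049j on G[1,2]
L3: Y=0.000-1.553j on G[0,1]
R5: Y=0.0002262+0.000j on G[0,1]
R6: Y=0.001761+0.000j on G[3,2]
L4: Y=0.000-0.4830j on G[0,2]
R7: Y=0.4274+0.000j on G[2,1]
I1: z[0]−=0.913, z[3]+=0.913
R8: Y=0.02762+0.000j on G[0,3]
R9: Y=0.001802+0.000j on G[2,3]
R10: Y=0.03058+0.000j on G[0,3]
V1: row V1−V3=1.12, i_V1 at 1,3
V2: row V2−V0=1.1, i_V2 at 2,0
solve → V1=0.6883+0.6729j, V2=1.100+0.000j, V3=-0.4317+0.6729j
aux → i_V1=-1.576+0.3426j, i_V2=-0.08727+4.959j

-0.4317+0.6729j V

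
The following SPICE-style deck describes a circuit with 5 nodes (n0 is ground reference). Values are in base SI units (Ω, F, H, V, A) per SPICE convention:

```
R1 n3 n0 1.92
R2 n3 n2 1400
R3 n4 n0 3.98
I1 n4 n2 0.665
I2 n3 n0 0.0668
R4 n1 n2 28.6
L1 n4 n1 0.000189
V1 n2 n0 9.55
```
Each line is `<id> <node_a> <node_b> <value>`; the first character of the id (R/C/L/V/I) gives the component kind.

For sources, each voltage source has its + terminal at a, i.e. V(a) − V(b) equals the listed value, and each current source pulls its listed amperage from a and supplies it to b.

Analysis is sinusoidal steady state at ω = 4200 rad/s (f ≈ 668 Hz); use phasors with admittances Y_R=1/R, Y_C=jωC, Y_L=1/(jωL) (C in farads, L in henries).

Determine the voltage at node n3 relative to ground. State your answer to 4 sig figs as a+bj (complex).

-0.1150+0.000j V

Element admittances at ω=4200 rad/s:
  Y(R1) = 0.5208+0.000j S between n3,n0
  Y(R2) = 0.0007143+0.000j S between n3,n2
  Y(R3) = 0.2513+0.000j S between n4,n0
  I1: injects 0.665 A into n2 (from n4)
  I2: injects 0.0668 A into n0 (from n3)
  Y(R4) = 0.03497+0.000j S between n1,n2
  Y(L1) = 0.000-1.260j S between n4,n1
  V1: constraint V(n2)−V(n0) = 9.55
Assemble and solve the 5×5 MNA system:
  V(n1)=-1.150+0.2607j  V(n2)=9.550+0.000j  V(n3)=-0.1150+0.000j  V(n4)=-1.158-0.03628j
  i(V1)=0.2840+0.009116j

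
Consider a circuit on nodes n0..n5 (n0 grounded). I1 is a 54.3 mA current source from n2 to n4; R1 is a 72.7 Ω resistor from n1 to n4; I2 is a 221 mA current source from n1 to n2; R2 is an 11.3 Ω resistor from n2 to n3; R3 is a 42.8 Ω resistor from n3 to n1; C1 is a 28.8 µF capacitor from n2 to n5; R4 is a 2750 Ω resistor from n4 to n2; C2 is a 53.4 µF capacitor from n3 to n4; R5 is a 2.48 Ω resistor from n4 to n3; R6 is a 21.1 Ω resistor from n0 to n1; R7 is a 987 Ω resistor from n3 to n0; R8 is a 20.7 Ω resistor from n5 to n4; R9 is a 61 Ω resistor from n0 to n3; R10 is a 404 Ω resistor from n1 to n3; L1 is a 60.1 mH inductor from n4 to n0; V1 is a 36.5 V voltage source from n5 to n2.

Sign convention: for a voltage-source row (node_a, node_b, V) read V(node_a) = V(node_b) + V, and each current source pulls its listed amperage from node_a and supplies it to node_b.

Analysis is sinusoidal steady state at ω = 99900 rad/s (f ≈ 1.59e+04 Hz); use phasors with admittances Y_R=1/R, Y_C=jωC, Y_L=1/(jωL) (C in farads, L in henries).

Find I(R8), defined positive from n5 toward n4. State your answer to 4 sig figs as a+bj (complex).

1.200+0.006922j A

Apply KCL at each of the 5 non-ground nodes and solve the resulting linear system.
Node n1: branches {R1, I2, R3, R6, R10} → V_1 = -1.133-0.009643j
Node n2: branches {I1, I2, R2, C1, R4, V1} → V_2 = -8.547-0.02284j
Node n3: branches {R2, R3, C2, R5, R7, R9, R10} → V_3 = 3.086+0.05596j
Node n4: branches {I1, R1, R4, C2, R5, R8, L1} → V_4 = 3.105-0.1661j
Node n5: branches {C1, R8, V1} → V_5 = 27.95-0.02284j
Source currents: i(V1)=-1.200-105.0j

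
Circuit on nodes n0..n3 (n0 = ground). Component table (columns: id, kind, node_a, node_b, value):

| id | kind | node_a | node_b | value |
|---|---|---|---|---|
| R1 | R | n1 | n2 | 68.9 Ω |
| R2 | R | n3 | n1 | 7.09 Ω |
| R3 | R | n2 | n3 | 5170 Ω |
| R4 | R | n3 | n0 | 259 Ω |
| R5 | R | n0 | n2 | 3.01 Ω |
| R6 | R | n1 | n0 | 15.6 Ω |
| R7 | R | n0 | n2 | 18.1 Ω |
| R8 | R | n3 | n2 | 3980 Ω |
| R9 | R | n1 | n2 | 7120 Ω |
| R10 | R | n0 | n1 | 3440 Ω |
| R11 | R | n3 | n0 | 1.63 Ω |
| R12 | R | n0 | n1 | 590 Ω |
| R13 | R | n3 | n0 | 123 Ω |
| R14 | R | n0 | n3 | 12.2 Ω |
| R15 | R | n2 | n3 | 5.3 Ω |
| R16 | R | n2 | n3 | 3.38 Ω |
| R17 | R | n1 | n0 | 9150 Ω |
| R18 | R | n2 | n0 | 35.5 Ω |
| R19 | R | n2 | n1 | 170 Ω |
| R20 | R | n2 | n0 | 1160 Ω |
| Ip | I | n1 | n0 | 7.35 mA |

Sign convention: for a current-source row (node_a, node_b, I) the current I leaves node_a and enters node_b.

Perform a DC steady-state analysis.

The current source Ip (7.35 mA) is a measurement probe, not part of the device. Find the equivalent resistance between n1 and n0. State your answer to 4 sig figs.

Element admittances at DC:
  Y(R1) = 0.01451 S between n1,n2
  Y(R2) = 0.1410 S between n3,n1
  Y(R3) = 0.0001934 S between n2,n3
  Y(R4) = 0.003861 S between n3,n0
  Y(R5) = 0.3322 S between n0,n2
  Y(R6) = 0.06410 S between n1,n0
  Y(R7) = 0.05525 S between n0,n2
  Y(R8) = 0.0002513 S between n3,n2
  Y(R9) = 0.0001404 S between n1,n2
  Y(R10) = 0.0002907 S between n0,n1
  Y(R11) = 0.6135 S between n3,n0
  Y(R12) = 0.001695 S between n0,n1
  Y(R13) = 0.008130 S between n3,n0
  Y(R14) = 0.08197 S between n0,n3
  Y(R15) = 0.1887 S between n2,n3
  Y(R16) = 0.2959 S between n2,n3
  Y(R17) = 0.0001093 S between n1,n0
  Y(R18) = 0.02817 S between n2,n0
  Y(R19) = 0.005882 S between n2,n1
  Y(R20) = 0.0008621 S between n2,n0
  Ip: injects 0.00735 A into n0 (from n1)
Assemble and solve the 3×3 MNA system:
  V(n1)=-0.03569  V(n2)=-0.003438  V(n3)=-0.005025

R_eq = 4.856 Ω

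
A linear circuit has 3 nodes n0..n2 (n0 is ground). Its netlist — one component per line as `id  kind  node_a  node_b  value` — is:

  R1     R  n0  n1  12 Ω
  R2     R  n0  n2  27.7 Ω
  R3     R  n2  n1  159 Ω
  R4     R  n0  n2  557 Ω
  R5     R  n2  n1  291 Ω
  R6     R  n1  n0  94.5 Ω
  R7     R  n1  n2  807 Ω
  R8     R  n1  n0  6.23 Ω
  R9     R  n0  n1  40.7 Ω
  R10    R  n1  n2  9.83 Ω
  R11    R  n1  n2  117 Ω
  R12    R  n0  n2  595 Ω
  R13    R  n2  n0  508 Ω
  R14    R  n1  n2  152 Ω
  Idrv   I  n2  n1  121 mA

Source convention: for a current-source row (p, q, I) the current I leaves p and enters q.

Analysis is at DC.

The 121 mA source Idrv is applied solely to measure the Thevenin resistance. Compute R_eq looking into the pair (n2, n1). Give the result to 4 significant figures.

R_eq = 6.098 Ω

MNA unknowns: 2 node voltages V₁..V_2
R1: Y=0.08333 on G[0,1]
R2: Y=0.03610 on G[0,2]
R3: Y=0.006289 on G[2,1]
R4: Y=0.001795 on G[0,2]
R5: Y=0.003436 on G[2,1]
R6: Y=0.01058 on G[1,0]
R7: Y=0.001239 on G[1,2]
R8: Y=0.1605 on G[1,0]
R9: Y=0.02457 on G[0,1]
R10: Y=0.1017 on G[1,2]
R11: Y=0.008547 on G[1,2]
R12: Y=0.001681 on G[0,2]
R13: Y=0.001969 on G[2,0]
R14: Y=0.006579 on G[1,2]
Idrv: z[2]−=0.121, z[1]+=0.121
solve → V1=0.09564, V2=-0.6423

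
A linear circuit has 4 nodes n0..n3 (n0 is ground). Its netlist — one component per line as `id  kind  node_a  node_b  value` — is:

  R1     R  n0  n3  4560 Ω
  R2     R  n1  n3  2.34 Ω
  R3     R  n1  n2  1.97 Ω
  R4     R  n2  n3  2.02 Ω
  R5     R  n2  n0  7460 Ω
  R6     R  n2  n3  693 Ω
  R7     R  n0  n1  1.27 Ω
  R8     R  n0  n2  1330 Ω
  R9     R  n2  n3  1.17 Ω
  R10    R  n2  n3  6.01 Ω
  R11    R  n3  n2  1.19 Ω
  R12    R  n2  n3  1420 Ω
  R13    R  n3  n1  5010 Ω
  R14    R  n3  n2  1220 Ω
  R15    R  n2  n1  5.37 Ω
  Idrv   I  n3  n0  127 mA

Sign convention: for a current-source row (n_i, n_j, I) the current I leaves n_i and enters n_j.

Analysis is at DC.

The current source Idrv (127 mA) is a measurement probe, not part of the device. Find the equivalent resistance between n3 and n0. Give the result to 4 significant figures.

Element admittances at DC:
  Y(R1) = 0.0002193 S between n0,n3
  Y(R2) = 0.4274 S between n1,n3
  Y(R3) = 0.5076 S between n1,n2
  Y(R4) = 0.4950 S between n2,n3
  Y(R5) = 0.0001340 S between n2,n0
  Y(R6) = 0.001443 S between n2,n3
  Y(R7) = 0.7874 S between n0,n1
  Y(R8) = 0.0007519 S between n0,n2
  Y(R9) = 0.8547 S between n2,n3
  Y(R10) = 0.1664 S between n2,n3
  Y(R11) = 0.8403 S between n3,n2
  Y(R12) = 0.0007042 S between n2,n3
  Y(R13) = 0.0001996 S between n3,n1
  Y(R14) = 0.0008197 S between n3,n2
  Y(R15) = 0.1862 S between n2,n1
  Idrv: injects 0.127 A into n0 (from n3)
Assemble and solve the 3×3 MNA system:
  V(n1)=-0.1609  V(n2)=-0.2625  V(n3)=-0.2924

R_eq = 2.303 Ω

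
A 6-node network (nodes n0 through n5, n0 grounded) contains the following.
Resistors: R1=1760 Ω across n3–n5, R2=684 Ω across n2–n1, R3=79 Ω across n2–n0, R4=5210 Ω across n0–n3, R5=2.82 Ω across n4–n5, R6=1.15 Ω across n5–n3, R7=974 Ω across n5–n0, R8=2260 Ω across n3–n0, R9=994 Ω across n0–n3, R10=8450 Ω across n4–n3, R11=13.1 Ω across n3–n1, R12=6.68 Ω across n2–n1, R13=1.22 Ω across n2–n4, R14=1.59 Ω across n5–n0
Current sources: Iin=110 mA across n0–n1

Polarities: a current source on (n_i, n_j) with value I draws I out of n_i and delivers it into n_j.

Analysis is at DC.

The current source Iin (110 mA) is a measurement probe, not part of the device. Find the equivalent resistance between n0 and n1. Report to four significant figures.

Element admittances at DC:
  Y(R1) = 0.0005682 S between n3,n5
  Y(R2) = 0.001462 S between n2,n1
  Y(R3) = 0.01266 S between n2,n0
  Y(R4) = 0.0001919 S between n0,n3
  Y(R5) = 0.3546 S between n4,n5
  Y(R6) = 0.8696 S between n5,n3
  Y(R7) = 0.001027 S between n5,n0
  Y(R8) = 0.0004425 S between n3,n0
  Y(R9) = 0.001006 S between n0,n3
  Y(R10) = 0.0001183 S between n4,n3
  Y(R11) = 0.07634 S between n3,n1
  Y(R12) = 0.1497 S between n2,n1
  Y(R13) = 0.8197 S between n2,n4
  Y(R14) = 0.6289 S between n5,n0
  Iin: injects 0.11 A into n1 (from n0)
Assemble and solve the 5×5 MNA system:
  V(n1)=0.8246  V(n2)=0.4029  V(n3)=0.2187  V(n4)=0.3313  V(n5)=0.1660

R_eq = 7.496 Ω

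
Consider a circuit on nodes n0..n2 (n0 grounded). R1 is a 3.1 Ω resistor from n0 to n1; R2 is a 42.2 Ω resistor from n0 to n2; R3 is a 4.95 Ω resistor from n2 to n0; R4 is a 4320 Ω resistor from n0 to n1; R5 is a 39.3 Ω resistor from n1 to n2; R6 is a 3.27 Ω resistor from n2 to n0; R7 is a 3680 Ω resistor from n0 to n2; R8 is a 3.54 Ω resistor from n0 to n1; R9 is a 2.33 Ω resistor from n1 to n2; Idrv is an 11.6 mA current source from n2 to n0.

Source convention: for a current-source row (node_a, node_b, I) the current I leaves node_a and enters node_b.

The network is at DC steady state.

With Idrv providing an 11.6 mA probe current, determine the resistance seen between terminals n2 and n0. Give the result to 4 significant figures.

R_eq = 1.264 Ω

MNA unknowns: 2 node voltages V₁..V_2
R1: Y=0.3226 on G[0,1]
R2: Y=0.02370 on G[0,2]
R3: Y=0.2020 on G[2,0]
R4: Y=0.0002315 on G[0,1]
R5: Y=0.02545 on G[1,2]
R6: Y=0.3058 on G[2,0]
R7: Y=0.0002717 on G[0,2]
R8: Y=0.2825 on G[0,1]
R9: Y=0.4292 on G[1,2]
Idrv: z[2]−=0.0116, z[0]+=0.0116
solve → V1=-0.006287, V2=-0.01466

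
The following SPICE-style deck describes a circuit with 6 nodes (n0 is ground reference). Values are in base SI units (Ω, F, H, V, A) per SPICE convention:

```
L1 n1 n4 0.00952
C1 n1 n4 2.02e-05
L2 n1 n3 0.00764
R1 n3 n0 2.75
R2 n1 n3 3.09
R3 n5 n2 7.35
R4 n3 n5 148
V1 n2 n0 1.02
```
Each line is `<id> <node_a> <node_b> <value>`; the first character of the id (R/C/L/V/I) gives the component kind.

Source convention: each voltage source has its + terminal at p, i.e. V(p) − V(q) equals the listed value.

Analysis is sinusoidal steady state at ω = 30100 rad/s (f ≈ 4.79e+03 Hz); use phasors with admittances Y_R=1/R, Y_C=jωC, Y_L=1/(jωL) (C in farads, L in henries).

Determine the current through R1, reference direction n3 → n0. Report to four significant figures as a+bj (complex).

Element admittances at ω=30100 rad/s:
  Y(L1) = 0.000-0.003490j S between n1,n4
  Y(C1) = 0.000+0.6080j S between n1,n4
  Y(L2) = 0.000-0.004349j S between n1,n3
  Y(R1) = 0.3636+0.000j S between n3,n0
  Y(R2) = 0.3236+0.000j S between n1,n3
  Y(R3) = 0.1361+0.000j S between n5,n2
  Y(R4) = 0.006757+0.000j S between n3,n5
  V1: constraint V(n2)−V(n0) = 1.02
Assemble and solve the 6×6 MNA system:
  V(n1)=0.01774+0.000j  V(n2)=1.020+0.000j  V(n3)=0.01774+0.000j  V(n4)=0.01774+0.000j  V(n5)=0.9726+0.000j
  i(V1)=-0.006452+0.000j

0.006452+0.000j A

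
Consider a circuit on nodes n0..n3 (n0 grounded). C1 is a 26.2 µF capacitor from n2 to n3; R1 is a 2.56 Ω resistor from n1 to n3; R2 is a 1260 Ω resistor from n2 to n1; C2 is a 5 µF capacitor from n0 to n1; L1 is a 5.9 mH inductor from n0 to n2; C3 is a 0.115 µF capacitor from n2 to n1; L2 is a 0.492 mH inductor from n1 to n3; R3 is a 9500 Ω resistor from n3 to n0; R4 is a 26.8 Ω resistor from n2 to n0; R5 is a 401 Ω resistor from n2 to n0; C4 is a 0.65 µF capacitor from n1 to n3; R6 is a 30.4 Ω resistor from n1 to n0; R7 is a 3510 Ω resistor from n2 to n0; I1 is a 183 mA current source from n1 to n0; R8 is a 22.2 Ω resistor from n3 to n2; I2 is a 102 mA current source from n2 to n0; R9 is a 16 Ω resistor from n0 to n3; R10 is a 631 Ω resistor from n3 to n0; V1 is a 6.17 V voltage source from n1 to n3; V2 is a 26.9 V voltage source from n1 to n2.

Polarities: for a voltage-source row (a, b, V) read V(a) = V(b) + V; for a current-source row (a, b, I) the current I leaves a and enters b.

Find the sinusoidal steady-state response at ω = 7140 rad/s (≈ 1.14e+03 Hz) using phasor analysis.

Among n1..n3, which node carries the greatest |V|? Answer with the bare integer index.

MNA unknowns: 3 node voltages V₁..V_3 plus 2 source currents (V1, V2)
C1: Y=0.000+0.1871j on G[2,3]
R1: Y=0.3906+0.000j on G[1,3]
R2: Y=0.0007937+0.000j on G[2,1]
C2: Y=0.000+0.03570j on G[0,1]
L1: Y=0.000-0.02374j on G[0,2]
C3: Y=0.000+0.0008211j on G[2,1]
L2: Y=0.000-0.2847j on G[1,3]
R3: Y=0.0001053+0.000j on G[3,0]
R4: Y=0.03731+0.000j on G[2,0]
R5: Y=0.002494+0.000j on G[2,0]
C4: Y=0.000+0.004641j on G[1,3]
R6: Y=0.03289+0.000j on G[1,0]
R7: Y=0.0002849+0.000j on G[2,0]
I1: z[1]−=0.183, z[0]+=0.183
R8: Y=0.04505+0.000j on G[3,2]
I2: z[2]−=0.102, z[0]+=0.102
R9: Y=0.06250+0.000j on G[0,3]
R10: Y=0.001585+0.000j on G[3,0]
V1: row V1−V3=6.17, i_V1 at 1,3
V2: row V1−V2=26.9, i_V2 at 1,2
solve → V1=8.203-5.370j, V2=-18.70-5.370j, V3=2.033-5.370j
aux → i_V1=-1.346+5.261j, i_V2=-1.730-3.671j

2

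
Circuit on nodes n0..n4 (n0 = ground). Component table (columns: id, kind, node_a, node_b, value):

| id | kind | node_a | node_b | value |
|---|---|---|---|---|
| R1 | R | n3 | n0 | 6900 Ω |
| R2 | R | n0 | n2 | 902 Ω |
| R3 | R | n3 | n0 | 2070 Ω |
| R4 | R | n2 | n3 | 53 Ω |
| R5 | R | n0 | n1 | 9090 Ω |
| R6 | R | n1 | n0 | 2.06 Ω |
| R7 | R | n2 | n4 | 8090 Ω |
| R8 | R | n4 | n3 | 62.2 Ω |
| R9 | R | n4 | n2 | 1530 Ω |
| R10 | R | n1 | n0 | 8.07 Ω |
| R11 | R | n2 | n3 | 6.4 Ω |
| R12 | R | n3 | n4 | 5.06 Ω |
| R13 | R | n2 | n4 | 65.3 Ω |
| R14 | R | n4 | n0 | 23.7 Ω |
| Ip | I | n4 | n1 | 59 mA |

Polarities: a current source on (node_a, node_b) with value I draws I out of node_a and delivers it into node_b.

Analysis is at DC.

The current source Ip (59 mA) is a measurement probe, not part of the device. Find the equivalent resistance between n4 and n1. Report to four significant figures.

R_eq = 24.41 Ω

Apply KCL at each of the 4 non-ground nodes and solve the resulting linear system.
Node n1: branches {R5, R6, R10, Ip} → V_1 = 0.09681
Node n2: branches {R2, R4, R7, R9, R11, R13} → V_2 = -1.327
Node n3: branches {R1, R3, R4, R8, R11, R12} → V_3 = -1.334
Node n4: branches {R7, R8, R9, R12, R13, R14, Ip} → V_4 = -1.344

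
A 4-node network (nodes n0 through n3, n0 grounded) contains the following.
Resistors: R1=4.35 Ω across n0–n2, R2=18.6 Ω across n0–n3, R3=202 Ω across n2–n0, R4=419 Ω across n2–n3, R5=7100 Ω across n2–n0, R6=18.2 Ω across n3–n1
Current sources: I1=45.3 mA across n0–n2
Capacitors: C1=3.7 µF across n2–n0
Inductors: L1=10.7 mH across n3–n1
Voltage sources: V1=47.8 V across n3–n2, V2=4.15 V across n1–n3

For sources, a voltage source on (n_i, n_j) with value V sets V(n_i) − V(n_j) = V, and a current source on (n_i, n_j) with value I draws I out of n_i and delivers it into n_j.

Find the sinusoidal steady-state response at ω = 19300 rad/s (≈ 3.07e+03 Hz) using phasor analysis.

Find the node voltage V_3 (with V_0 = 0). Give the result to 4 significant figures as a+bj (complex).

39.56+2.038j V

Apply KCL at each of the 3 non-ground nodes and solve the resulting linear system.
Node n1: branches {L1, R6, V2} → V_1 = 43.71+2.038j
Node n2: branches {R1, I1, R3, R4, C1, R5, V1} → V_2 = -8.240+2.038j
Node n3: branches {R2, R4, L1, R6, V1, V2} → V_3 = 39.56+2.038j
Source currents: i(V1)=-2.241-0.1096j, i(V2)=-0.2280+0.02010j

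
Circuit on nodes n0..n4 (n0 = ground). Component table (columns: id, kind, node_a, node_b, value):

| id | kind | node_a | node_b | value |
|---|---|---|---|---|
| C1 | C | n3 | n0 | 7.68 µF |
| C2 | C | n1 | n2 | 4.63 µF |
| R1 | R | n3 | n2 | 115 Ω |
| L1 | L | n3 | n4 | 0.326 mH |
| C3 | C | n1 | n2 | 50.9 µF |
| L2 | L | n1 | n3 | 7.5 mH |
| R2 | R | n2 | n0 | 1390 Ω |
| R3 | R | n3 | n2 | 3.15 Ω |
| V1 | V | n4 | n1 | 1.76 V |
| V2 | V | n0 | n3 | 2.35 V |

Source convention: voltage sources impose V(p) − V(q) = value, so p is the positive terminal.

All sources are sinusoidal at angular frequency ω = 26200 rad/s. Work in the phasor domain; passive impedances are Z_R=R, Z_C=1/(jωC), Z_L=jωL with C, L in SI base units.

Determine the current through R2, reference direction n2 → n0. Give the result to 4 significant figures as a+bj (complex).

Apply KCL at each of the 4 non-ground nodes and solve the resulting linear system.
Node n1: branches {C2, C3, L2, V1} → V_1 = -2.453+0.6460j
Node n2: branches {C2, R1, C3, R2, R3} → V_2 = -2.586+0.5918j
Node n3: branches {C1, R1, L1, L2, R3, V2} → V_3 = -2.350+0.000j
Node n4: branches {L1, V1} → V_4 = -0.6933+0.6460j
Source currents: i(V1)=-0.07564+0.1940j, i(V2)=-0.001861-0.4724j

-0.001861+0.0004257j A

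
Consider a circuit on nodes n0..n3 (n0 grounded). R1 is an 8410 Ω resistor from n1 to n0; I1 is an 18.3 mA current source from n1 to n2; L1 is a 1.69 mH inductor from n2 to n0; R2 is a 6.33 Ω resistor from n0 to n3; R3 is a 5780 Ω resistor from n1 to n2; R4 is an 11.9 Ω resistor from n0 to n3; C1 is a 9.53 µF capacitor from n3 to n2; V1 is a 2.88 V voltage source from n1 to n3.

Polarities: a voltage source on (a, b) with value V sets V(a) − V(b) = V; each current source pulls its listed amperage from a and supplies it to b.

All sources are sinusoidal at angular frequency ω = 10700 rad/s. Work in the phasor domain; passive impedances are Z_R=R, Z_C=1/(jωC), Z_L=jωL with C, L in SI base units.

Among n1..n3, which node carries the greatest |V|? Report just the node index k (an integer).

MNA unknowns: 3 node voltages V₁..V_3 plus 1 source current (V1)
R1: Y=0.0001189+0.000j on G[1,0]
I1: z[1]−=0.0183, z[2]+=0.0183
L1: Y=0.000-0.05530j on G[2,0]
R2: Y=0.1580+0.000j on G[0,3]
R3: Y=0.0001730+0.000j on G[1,2]
R4: Y=0.08403+0.000j on G[0,3]
C1: Y=0.000+0.1020j on G[3,2]
V1: row V1−V3=2.88, i_V1 at 1,3
solve → V1=2.952+0.03640j, V2=0.1594-0.3229j, V3=0.07234+0.03640j
aux → i_V1=-0.01913-6.650e-05j

1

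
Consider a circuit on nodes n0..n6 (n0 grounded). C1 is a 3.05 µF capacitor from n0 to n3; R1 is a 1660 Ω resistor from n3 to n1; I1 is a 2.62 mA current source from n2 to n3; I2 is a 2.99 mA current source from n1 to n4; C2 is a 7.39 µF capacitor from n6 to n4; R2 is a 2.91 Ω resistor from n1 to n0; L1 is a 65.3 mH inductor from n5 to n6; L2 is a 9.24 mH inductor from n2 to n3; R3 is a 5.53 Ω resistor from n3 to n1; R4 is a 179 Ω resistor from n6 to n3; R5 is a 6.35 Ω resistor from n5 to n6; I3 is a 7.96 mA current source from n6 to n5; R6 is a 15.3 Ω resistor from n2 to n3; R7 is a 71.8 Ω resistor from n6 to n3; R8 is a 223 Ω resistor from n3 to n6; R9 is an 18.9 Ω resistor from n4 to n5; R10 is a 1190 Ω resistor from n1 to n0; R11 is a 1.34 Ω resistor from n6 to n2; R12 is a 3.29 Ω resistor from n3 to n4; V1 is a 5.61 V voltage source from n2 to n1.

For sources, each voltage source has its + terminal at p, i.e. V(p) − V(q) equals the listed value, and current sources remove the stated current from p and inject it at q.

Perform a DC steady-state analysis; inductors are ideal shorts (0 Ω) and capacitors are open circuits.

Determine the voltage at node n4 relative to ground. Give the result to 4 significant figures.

5.618 V

MNA unknowns: 6 node voltages V₁..V_6 plus 3 source currents (L1, L2, V1)
C1: Y=0.000 on G[0,3]
R1: Y=0.0006024 on G[3,1]
I1: z[2]−=0.00262, z[3]+=0.00262
I2: z[1]−=0.00299, z[4]+=0.00299
C2: Y=0.000 on G[6,4]
R2: Y=0.3436 on G[1,0]
L1: row V5−V6=0, i_L1 at 5,6
L2: row V2−V3=0, i_L2 at 2,3
R3: Y=0.1808 on G[3,1]
R4: Y=0.005587 on G[6,3]
R5: Y=0.1575 on G[5,6]
I3: z[6]−=0.00796, z[5]+=0.00796
R6: Y=0.06536 on G[2,3]
R7: Y=0.01393 on G[6,3]
R8: Y=0.004484 on G[3,6]
R9: Y=0.05291 on G[4,5]
R10: Y=0.0008403 on G[1,0]
R11: Y=0.7463 on G[6,2]
R12: Y=0.3040 on G[3,4]
V1: row V2−V1=5.61, i_V1 at 2,1
solve → V1=0.000, V2=5.610, V3=5.610, V4=5.618, V5=5.611, V6=5.611
aux → i_L1=0.008379, i_L2=1.013, i_V1=-1.015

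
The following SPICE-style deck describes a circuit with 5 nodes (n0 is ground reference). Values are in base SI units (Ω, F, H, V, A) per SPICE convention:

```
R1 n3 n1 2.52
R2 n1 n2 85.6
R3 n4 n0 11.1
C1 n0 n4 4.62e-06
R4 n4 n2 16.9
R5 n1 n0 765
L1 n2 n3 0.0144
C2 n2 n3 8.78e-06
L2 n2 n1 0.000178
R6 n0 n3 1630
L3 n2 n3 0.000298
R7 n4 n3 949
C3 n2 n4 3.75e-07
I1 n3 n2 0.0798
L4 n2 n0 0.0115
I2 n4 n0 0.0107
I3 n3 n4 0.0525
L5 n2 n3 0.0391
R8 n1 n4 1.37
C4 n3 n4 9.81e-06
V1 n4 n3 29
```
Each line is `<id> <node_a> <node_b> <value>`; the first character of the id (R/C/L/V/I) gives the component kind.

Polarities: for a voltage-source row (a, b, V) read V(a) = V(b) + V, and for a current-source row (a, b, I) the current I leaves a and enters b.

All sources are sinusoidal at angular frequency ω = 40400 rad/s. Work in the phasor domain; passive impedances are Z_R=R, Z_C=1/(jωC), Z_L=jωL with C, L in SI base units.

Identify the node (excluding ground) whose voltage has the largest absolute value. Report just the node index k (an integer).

2

Element admittances at ω=40400 rad/s:
  Y(R1) = 0.3968+0.000j S between n3,n1
  Y(R2) = 0.01168+0.000j S between n1,n2
  Y(R3) = 0.09009+0.000j S between n4,n0
  Y(C1) = 0.000+0.1866j S between n0,n4
  Y(R4) = 0.05917+0.000j S between n4,n2
  Y(R5) = 0.001307+0.000j S between n1,n0
  Y(L1) = 0.000-0.001719j S between n2,n3
  Y(C2) = 0.000+0.3547j S between n2,n3
  Y(L2) = 0.000-0.1391j S between n2,n1
  Y(R6) = 0.0006135+0.000j S between n0,n3
  Y(L3) = 0.000-0.08306j S between n2,n3
  Y(R7) = 0.001054+0.000j S between n4,n3
  Y(C3) = 0.000+0.01515j S between n2,n4
  I1: injects 0.0798 A into n2 (from n3)
  Y(L4) = 0.000-0.002152j S between n2,n0
  I2: injects 0.0107 A into n0 (from n4)
  I3: injects 0.0525 A into n4 (from n3)
  Y(L5) = 0.000-0.0006331j S between n2,n3
  Y(R8) = 0.7299+0.000j S between n1,n4
  Y(C4) = 0.000+0.3963j S between n3,n4
  V1: constraint V(n4)−V(n3) = 29
Assemble and solve the 5×5 MNA system:
  V(n1)=-13.09+1.826j  V(n2)=-33.10-18.42j  V(n3)=-29.18-0.4318j  V(n4)=-0.1847-0.4318j
  i(V1)=-11.15-11.33j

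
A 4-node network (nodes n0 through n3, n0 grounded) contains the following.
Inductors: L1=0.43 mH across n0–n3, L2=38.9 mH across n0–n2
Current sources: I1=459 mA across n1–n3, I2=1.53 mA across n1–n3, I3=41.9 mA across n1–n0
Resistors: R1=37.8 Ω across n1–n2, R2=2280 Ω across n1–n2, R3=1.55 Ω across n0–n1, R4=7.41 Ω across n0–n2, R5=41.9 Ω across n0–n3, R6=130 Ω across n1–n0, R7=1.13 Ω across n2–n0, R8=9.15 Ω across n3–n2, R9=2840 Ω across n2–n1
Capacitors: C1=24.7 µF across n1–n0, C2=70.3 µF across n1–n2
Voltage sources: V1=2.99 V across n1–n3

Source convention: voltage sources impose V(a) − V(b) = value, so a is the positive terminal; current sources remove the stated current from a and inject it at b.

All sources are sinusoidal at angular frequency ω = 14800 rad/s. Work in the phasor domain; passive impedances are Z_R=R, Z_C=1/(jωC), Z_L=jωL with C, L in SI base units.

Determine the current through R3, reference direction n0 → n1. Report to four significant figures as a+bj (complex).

0.06056+0.2966j A

Apply KCL at each of the 3 non-ground nodes and solve the resulting linear system.
Node n1: branches {I1, R1, R2, I2, C1, R3, I3, R6, R9, C2, V1} → V_1 = -0.09386-0.4598j
Node n2: branches {R1, L2, R2, R4, R7, R8, R9, C2} → V_2 = -0.002557-0.1364j
Node n3: branches {L1, I1, I2, R5, R8, V1} → V_3 = -3.084-0.4598j
Source currents: i(V1)=-0.9431+0.4383j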